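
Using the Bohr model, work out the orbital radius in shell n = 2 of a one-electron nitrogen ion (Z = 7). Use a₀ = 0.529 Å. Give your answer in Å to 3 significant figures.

0.302 Å

r_n = n²a₀/Z = 2² × 0.529 / 7
    = 4 × 0.529 / 7 = 0.302 Å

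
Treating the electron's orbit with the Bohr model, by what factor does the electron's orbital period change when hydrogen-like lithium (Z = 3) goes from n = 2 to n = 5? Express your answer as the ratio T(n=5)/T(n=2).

125/8

T ∝ Z^-2 · n^3; with Z fixed, T ∝ n^3.
T(n=5)/T(n=2) = (5/2)^3 = 125/8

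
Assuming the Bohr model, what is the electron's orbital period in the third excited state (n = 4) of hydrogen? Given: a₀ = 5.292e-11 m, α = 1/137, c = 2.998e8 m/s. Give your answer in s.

r = n²a₀/Z = 4²·5.292e-11/1 = 8.467e-10 m
v = Zαc/n = 1·0.007299·2.998e8/4 = 5.471e5 m/s
T = 2πr/v = 9.725e-15 s

9.725e-15 s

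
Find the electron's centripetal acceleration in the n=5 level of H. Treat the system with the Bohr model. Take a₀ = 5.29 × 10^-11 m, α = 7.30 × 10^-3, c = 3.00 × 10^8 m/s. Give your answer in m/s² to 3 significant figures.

1.45 × 10^20 m/s²

r = n²a₀/Z = 1.32 × 10^-9 m, v = Zαc/n = 4.38 × 10^5 m/s
a = v²/r = (4.38 × 10^5)² / 1.32 × 10^-9 = 1.45 × 10^20 m/s²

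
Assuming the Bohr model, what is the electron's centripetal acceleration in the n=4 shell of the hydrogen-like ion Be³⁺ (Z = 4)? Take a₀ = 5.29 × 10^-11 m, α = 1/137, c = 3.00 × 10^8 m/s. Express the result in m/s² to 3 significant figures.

r = n²a₀/Z = 2.12 × 10^-10 m, v = Zαc/n = 2.19 × 10^6 m/s
a = v²/r = (2.19 × 10^6)² / 2.12 × 10^-10 = 2.27 × 10^22 m/s²

2.27 × 10^22 m/s²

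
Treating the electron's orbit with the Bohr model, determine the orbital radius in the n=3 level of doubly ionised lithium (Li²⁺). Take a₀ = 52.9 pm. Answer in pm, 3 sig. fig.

r_n = n²a₀/Z = 3² × 52.9 / 3
    = 9 × 52.9 / 3 = 159 pm

159 pm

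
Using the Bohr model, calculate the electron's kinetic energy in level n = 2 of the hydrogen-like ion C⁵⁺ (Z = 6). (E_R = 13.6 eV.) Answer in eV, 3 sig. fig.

122 eV

For a Coulomb orbit the virial theorem gives K = −E_n.
E_n = −E_R·Z²/n², so K = E_R·Z²/n² = 13.6 × 6²/2² = 122 eV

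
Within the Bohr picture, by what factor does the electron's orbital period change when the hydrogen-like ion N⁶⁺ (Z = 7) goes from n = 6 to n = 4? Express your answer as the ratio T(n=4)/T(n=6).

8/27

T ∝ Z^-2 · n^3; with Z fixed, T ∝ n^3.
T(n=4)/T(n=6) = (4/6)^3 = 8/27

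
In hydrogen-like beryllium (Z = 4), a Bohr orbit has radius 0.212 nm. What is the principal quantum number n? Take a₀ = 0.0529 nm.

4

r_n = n²a₀/Z ⇒ n² = rZ/a₀ = 0.212 × 4 / 0.0529 ≈ 16.03
n = 4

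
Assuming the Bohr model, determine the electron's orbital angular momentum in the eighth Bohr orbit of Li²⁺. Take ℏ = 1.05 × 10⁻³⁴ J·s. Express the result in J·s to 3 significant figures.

L_n = nℏ = 8 × 1.05 × 10⁻³⁴ = 8.40 × 10⁻³⁴ J·s

8.40 × 10⁻³⁴ J·s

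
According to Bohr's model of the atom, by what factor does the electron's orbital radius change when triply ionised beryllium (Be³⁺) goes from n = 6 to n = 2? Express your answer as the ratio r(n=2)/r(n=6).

1/9

r ∝ Z^-1 · n^2; with Z fixed, r ∝ n^2.
r(n=2)/r(n=6) = (2/6)^2 = 1/9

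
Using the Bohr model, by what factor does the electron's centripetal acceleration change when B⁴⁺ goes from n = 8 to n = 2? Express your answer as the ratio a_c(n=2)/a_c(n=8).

256

a_c ∝ Z^3 · n^-4; with Z fixed, a_c ∝ n^-4.
a_c(n=2)/a_c(n=8) = (2/8)^-4 = 256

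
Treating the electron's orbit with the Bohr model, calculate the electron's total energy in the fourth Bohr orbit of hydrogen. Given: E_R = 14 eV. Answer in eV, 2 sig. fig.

-0.88 eV

E_n = −E_R·Z²/n² = −14 × 1²/4² = -0.88 eV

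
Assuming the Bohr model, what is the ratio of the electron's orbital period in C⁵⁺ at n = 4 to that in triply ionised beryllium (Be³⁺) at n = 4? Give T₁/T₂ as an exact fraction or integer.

4/9

T ∝ Z^-2 · n^3
T₁/T₂ = (6/4)^-2 · (4/4)^3 = 4/9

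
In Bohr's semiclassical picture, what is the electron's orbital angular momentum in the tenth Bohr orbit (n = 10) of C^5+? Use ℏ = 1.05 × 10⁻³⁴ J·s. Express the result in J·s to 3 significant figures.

L_n = nℏ = 10 × 1.05 × 10⁻³⁴ = 1.05 × 10⁻³³ J·s

1.05 × 10⁻³³ J·s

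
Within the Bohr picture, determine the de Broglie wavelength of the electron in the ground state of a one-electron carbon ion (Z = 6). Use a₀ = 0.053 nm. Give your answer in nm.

0.056 nm

The Bohr quantisation condition is nλ = 2πr_n.
r_n = n²a₀/Z = 0.0088 nm
λ = 2πr_n/n = 2π·0.0088/1 = 0.056 nm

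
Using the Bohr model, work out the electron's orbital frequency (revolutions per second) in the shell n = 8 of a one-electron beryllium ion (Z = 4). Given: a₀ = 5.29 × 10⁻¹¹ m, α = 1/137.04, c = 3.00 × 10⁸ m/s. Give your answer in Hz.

r = n²a₀/Z = 8.46 × 10⁻¹⁰ m, v = Zαc/n = 1.09 × 10⁶ m/s
f = v/(2πr) = 2.06 × 10¹⁴ Hz

2.06 × 10¹⁴ Hz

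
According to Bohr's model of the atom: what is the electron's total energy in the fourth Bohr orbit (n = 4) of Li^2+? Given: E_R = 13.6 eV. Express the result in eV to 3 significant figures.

-7.65 eV

E_n = −E_R·Z²/n² = −13.6 × 3²/4² = -7.65 eV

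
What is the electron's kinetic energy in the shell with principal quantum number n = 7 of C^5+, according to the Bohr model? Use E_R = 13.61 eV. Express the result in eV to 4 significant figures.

9.999 eV

For a Coulomb orbit the virial theorem gives K = −E_n.
E_n = −E_R·Z²/n², so K = E_R·Z²/n² = 13.61 × 6²/7² = 9.999 eV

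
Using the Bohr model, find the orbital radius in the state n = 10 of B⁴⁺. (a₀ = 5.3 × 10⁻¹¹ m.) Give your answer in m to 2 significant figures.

r_n = n²a₀/Z = 10² × 5.3 × 10⁻¹¹ / 5
    = 100 × 5.3 × 10⁻¹¹ / 5 = 1.1 × 10⁻⁹ m

1.1 × 10⁻⁹ m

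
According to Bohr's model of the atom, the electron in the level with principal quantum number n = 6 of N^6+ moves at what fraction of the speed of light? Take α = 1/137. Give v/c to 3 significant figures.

v_n = Zαc/n, so v/c = Zα/n = 7 × 0.00730 / 6 = 0.00852

0.00852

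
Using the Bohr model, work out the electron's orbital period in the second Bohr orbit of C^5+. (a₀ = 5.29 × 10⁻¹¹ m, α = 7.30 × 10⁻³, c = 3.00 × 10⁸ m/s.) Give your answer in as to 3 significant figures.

33.7 as

r = n²a₀/Z = 2²·5.29 × 10⁻¹¹/6 = 3.53 × 10⁻¹¹ m
v = Zαc/n = 6·0.00730·3.00 × 10⁸/2 = 6.57 × 10⁶ m/s
T = 2πr/v = 3.37 × 10⁻¹⁷ s = 33.7 as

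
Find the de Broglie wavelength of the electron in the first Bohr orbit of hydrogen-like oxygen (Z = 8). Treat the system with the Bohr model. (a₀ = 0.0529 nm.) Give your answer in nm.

The Bohr quantisation condition is nλ = 2πr_n.
r_n = n²a₀/Z = 0.00661 nm
λ = 2πr_n/n = 2π·0.00661/1 = 0.0415 nm

0.0415 nm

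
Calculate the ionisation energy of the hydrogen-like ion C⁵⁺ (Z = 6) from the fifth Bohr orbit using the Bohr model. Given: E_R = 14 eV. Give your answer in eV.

E_n = −E_R·Z²/n² = −14 × 6²/5² eV = -20 eV
Ionisation energy = −E_n = 20 eV

20 eV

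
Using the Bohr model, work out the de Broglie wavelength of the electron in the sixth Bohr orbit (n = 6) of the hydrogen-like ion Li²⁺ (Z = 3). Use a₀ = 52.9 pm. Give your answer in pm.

665 pm

The Bohr quantisation condition is nλ = 2πr_n.
r_n = n²a₀/Z = 635 pm
λ = 2πr_n/n = 2π·635/6 = 665 pm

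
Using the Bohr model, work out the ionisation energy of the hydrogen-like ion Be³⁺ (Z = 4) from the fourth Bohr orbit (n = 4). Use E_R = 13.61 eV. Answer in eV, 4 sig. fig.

13.61 eV

E_n = −E_R·Z²/n² = −13.61 × 4²/4² eV = -13.61 eV
Ionisation energy = −E_n = 13.61 eV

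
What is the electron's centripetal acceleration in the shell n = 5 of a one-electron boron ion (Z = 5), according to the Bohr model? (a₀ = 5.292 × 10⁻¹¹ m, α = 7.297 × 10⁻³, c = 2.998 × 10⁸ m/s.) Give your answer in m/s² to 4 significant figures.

r = n²a₀/Z = 2.646 × 10⁻¹⁰ m, v = Zαc/n = 2.188 × 10⁶ m/s
a = v²/r = (2.188 × 10⁶)² / 2.646 × 10⁻¹⁰ = 1.809 × 10²² m/s²

1.809 × 10²² m/s²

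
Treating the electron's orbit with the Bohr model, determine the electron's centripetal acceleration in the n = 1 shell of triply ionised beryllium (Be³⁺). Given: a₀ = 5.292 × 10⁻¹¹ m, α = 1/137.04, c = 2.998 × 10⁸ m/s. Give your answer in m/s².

5.788 × 10²⁴ m/s²

r = n²a₀/Z = 1.323 × 10⁻¹¹ m, v = Zαc/n = 8.751 × 10⁶ m/s
a = v²/r = (8.751 × 10⁶)² / 1.323 × 10⁻¹¹ = 5.788 × 10²⁴ m/s²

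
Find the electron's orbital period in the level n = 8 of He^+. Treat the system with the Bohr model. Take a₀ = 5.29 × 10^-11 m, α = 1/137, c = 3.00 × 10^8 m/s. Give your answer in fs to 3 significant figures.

19.4 fs

r = n²a₀/Z = 8²·5.29 × 10^-11/2 = 1.69 × 10^-9 m
v = Zαc/n = 2·0.00730·3.00 × 10^8/8 = 5.47 × 10^5 m/s
T = 2πr/v = 1.94 × 10^-14 s = 19.4 fs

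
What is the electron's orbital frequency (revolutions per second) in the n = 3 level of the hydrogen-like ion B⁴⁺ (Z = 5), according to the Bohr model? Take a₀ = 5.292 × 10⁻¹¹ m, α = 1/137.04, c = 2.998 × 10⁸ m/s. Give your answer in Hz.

6.092 × 10¹⁵ Hz

r = n²a₀/Z = 9.526 × 10⁻¹¹ m, v = Zαc/n = 3.646 × 10⁶ m/s
f = v/(2πr) = 6.092 × 10¹⁵ Hz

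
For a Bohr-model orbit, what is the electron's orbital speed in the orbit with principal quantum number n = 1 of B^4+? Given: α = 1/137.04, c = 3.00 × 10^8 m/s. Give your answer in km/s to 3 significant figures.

1.09 × 10^4 km/s

v_n = Zαc/n = 5 × 0.00730 × 3.00 × 10^8 / 1
    = 1.09 × 10^4 km/s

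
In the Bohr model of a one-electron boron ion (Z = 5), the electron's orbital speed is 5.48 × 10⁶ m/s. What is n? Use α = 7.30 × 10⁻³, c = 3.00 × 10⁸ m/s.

v_n = Zαc/n ⇒ n = Zαc/v = 5 × 0.00730 × 3.00 × 10⁸ / 5.48 × 10⁶ ≈ 2.00
n = 2

2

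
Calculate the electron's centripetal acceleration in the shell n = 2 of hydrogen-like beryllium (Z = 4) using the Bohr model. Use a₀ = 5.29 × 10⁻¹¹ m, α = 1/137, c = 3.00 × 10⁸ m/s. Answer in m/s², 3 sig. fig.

3.63 × 10²³ m/s²

r = n²a₀/Z = 5.29 × 10⁻¹¹ m, v = Zαc/n = 4.38 × 10⁶ m/s
a = v²/r = (4.38 × 10⁶)² / 5.29 × 10⁻¹¹ = 3.63 × 10²³ m/s²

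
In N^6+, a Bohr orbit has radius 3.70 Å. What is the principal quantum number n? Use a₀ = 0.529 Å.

r_n = n²a₀/Z ⇒ n² = rZ/a₀ = 3.70 × 7 / 0.529 ≈ 48.96
n = 7

7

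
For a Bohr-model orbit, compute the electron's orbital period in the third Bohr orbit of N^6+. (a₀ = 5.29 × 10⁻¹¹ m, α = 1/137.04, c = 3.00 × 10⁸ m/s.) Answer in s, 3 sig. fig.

r = n²a₀/Z = 3²·5.29 × 10⁻¹¹/7 = 6.80 × 10⁻¹¹ m
v = Zαc/n = 7·0.00730·3.00 × 10⁸/3 = 5.11 × 10⁶ m/s
T = 2πr/v = 8.37 × 10⁻¹⁷ s

8.37 × 10⁻¹⁷ s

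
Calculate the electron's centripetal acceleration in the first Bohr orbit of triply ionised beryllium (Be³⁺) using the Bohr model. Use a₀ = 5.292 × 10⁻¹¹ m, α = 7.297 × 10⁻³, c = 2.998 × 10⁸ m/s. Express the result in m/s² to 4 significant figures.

r = n²a₀/Z = 1.323 × 10⁻¹¹ m, v = Zαc/n = 8.751 × 10⁶ m/s
a = v²/r = (8.751 × 10⁶)² / 1.323 × 10⁻¹¹ = 5.788 × 10²⁴ m/s²

5.788 × 10²⁴ m/s²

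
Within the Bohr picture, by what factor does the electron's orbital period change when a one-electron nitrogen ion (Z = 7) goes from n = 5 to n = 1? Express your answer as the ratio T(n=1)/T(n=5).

1/125

T ∝ Z^-2 · n^3; with Z fixed, T ∝ n^3.
T(n=1)/T(n=5) = (1/5)^3 = 1/125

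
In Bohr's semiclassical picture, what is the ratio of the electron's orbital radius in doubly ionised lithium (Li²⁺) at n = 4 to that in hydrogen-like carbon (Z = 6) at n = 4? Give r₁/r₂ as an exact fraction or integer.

2

r ∝ Z^-1 · n^2
r₁/r₂ = (3/6)^-1 · (4/4)^2 = 2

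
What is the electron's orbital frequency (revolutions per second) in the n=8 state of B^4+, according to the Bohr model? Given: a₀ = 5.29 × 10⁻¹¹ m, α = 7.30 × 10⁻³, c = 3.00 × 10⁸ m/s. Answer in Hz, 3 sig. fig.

r = n²a₀/Z = 6.77 × 10⁻¹⁰ m, v = Zαc/n = 1.37 × 10⁶ m/s
f = v/(2πr) = 3.22 × 10¹⁴ Hz

3.22 × 10¹⁴ Hz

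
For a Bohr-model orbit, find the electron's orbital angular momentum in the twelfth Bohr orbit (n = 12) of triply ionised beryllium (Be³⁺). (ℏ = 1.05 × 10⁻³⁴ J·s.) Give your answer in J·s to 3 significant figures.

L_n = nℏ = 12 × 1.05 × 10⁻³⁴ = 1.26 × 10⁻³³ J·s

1.26 × 10⁻³³ J·s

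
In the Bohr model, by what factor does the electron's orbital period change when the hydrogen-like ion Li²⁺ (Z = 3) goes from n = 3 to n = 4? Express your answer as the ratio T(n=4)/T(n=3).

T ∝ Z^-2 · n^3; with Z fixed, T ∝ n^3.
T(n=4)/T(n=3) = (4/3)^3 = 64/27

64/27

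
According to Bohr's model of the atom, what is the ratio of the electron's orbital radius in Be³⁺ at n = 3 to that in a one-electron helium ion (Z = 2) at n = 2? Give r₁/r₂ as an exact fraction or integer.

r ∝ Z^-1 · n^2
r₁/r₂ = (4/2)^-1 · (3/2)^2 = 9/8

9/8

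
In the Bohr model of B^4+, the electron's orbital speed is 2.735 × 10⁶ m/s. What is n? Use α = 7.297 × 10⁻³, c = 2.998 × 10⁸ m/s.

4

v_n = Zαc/n ⇒ n = Zαc/v = 5 × 0.007297 × 2.998 × 10⁸ / 2.735 × 10⁶ ≈ 4.00
n = 4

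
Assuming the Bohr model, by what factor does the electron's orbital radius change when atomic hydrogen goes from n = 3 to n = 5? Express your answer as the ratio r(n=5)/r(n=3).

25/9

r ∝ Z^-1 · n^2; with Z fixed, r ∝ n^2.
r(n=5)/r(n=3) = (5/3)^2 = 25/9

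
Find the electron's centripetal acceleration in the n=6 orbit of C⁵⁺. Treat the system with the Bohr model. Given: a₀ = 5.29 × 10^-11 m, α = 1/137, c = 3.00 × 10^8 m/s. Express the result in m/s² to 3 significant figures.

1.51 × 10^22 m/s²

r = n²a₀/Z = 3.17 × 10^-10 m, v = Zαc/n = 2.19 × 10^6 m/s
a = v²/r = (2.19 × 10^6)² / 3.17 × 10^-10 = 1.51 × 10^22 m/s²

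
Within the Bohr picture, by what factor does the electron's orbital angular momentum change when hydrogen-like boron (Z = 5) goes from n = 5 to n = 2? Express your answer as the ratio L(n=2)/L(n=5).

2/5

L = nℏ depends only on n, so L ∝ n.
L(n=2)/L(n=5) = (2/5)^1 = 2/5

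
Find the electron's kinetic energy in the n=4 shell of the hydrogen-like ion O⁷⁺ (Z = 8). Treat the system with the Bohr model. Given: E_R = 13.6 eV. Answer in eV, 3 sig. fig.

For a Coulomb orbit the virial theorem gives K = −E_n.
E_n = −E_R·Z²/n², so K = E_R·Z²/n² = 13.6 × 8²/4² = 54.4 eV

54.4 eV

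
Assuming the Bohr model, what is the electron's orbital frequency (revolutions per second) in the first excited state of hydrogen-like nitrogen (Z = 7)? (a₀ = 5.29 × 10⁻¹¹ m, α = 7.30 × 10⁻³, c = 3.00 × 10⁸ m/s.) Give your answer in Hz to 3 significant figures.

4.04 × 10¹⁶ Hz

r = n²a₀/Z = 3.02 × 10⁻¹¹ m, v = Zαc/n = 7.67 × 10⁶ m/s
f = v/(2πr) = 4.04 × 10¹⁶ Hz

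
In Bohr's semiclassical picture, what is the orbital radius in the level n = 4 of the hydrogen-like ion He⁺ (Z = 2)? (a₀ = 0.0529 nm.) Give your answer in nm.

0.423 nm

r_n = n²a₀/Z = 4² × 0.0529 / 2
    = 16 × 0.0529 / 2 = 0.423 nm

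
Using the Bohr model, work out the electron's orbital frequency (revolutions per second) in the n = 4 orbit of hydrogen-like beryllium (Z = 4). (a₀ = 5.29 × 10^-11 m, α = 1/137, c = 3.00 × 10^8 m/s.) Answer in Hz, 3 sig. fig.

1.65 × 10^15 Hz

r = n²a₀/Z = 2.12 × 10^-10 m, v = Zαc/n = 2.19 × 10^6 m/s
f = v/(2πr) = 1.65 × 10^15 Hz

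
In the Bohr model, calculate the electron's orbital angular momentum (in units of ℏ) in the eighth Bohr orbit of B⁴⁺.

L_n = nℏ, so L/ℏ = n = 8.

8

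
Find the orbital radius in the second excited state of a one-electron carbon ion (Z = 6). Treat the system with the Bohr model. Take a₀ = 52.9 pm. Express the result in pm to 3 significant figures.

79.3 pm

r_n = n²a₀/Z = 3² × 52.9 / 6
    = 9 × 52.9 / 6 = 79.3 pm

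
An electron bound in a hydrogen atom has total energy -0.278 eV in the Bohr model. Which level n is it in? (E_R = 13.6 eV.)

E_n = −E_R Z²/n² ⇒ n² = E_R Z²/(−E_n) = 13.6 × 1² / 0.278 ≈ 48.92
n = 7

7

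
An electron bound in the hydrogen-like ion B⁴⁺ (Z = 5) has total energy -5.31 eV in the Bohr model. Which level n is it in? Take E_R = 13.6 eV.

8

E_n = −E_R Z²/n² ⇒ n² = E_R Z²/(−E_n) = 13.6 × 5² / 5.31 ≈ 64.03
n = 8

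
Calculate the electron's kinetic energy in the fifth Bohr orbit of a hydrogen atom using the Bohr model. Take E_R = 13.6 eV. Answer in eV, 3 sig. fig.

For a Coulomb orbit the virial theorem gives K = −E_n.
E_n = −E_R·Z²/n², so K = E_R·Z²/n² = 13.6 × 1²/5² = 0.544 eV

0.544 eV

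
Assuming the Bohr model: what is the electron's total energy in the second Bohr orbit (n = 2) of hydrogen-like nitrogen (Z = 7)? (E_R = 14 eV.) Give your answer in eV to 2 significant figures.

-170 eV

E_n = −E_R·Z²/n² = −14 × 7²/2² = -170 eV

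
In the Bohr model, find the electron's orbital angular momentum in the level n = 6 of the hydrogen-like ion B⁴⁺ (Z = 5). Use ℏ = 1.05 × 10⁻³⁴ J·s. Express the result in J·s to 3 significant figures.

6.30 × 10⁻³⁴ J·s

L_n = nℏ = 6 × 1.05 × 10⁻³⁴ = 6.30 × 10⁻³⁴ J·s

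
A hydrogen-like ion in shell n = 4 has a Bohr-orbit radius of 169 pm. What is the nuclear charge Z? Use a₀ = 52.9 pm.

r_n = n²a₀/Z ⇒ Z = n²a₀/r = 4² × 52.9 / 169 ≈ 5.01
Z = 5

5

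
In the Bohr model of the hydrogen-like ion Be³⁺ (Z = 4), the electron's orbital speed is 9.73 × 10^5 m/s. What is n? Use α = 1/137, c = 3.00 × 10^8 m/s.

v_n = Zαc/n ⇒ n = Zαc/v = 4 × 0.00730 × 3.00 × 10^8 / 9.73 × 10^5 ≈ 9.00
n = 9

9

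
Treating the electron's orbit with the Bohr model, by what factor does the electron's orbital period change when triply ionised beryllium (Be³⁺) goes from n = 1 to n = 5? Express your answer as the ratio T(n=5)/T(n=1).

125

T ∝ Z^-2 · n^3; with Z fixed, T ∝ n^3.
T(n=5)/T(n=1) = (5/1)^3 = 125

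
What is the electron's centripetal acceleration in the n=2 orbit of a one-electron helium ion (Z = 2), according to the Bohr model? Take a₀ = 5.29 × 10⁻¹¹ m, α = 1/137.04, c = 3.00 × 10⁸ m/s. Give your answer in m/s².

r = n²a₀/Z = 1.06 × 10⁻¹⁰ m, v = Zαc/n = 2.19 × 10⁶ m/s
a = v²/r = (2.19 × 10⁶)² / 1.06 × 10⁻¹⁰ = 4.53 × 10²² m/s²

4.53 × 10²² m/s²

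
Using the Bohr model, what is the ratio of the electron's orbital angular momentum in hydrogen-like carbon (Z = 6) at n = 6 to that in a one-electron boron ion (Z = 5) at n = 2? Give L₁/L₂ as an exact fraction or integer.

L = nℏ is independent of Z.
L₁/L₂ = n₁/n₂ = 6/2 = 3

3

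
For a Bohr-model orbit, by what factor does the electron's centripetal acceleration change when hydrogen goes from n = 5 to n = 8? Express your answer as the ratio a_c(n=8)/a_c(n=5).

a_c ∝ Z^3 · n^-4; with Z fixed, a_c ∝ n^-4.
a_c(n=8)/a_c(n=5) = (8/5)^-4 = 625/4096

625/4096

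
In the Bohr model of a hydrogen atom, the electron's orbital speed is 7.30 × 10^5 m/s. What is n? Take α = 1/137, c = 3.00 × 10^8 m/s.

3

v_n = Zαc/n ⇒ n = Zαc/v = 1 × 0.00730 × 3.00 × 10^8 / 7.30 × 10^5 ≈ 3.00
n = 3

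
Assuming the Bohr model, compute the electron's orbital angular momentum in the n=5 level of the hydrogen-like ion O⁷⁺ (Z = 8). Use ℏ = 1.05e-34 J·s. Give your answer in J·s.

L_n = nℏ = 5 × 1.05e-34 = 5.25e-34 J·s

5.25e-34 J·s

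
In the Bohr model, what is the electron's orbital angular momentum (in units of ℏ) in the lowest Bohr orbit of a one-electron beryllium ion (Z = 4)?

L_n = nℏ, so L/ℏ = n = 1.

1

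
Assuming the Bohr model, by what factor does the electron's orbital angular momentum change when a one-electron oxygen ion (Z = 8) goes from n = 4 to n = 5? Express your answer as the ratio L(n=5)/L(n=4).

5/4

L = nℏ depends only on n, so L ∝ n.
L(n=5)/L(n=4) = (5/4)^1 = 5/4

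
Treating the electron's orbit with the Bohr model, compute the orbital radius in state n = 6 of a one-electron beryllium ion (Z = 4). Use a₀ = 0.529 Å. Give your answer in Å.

4.76 Å

r_n = n²a₀/Z = 6² × 0.529 / 4
    = 36 × 0.529 / 4 = 4.76 Å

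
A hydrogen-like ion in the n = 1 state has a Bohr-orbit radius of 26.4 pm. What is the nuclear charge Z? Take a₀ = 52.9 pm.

2

r_n = n²a₀/Z ⇒ Z = n²a₀/r = 1² × 52.9 / 26.4 ≈ 2.00
Z = 2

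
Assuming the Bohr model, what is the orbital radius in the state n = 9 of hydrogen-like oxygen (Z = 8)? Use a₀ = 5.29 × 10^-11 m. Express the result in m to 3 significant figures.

r_n = n²a₀/Z = 9² × 5.29 × 10^-11 / 8
    = 81 × 5.29 × 10^-11 / 8 = 5.36 × 10^-10 m

5.36 × 10^-10 m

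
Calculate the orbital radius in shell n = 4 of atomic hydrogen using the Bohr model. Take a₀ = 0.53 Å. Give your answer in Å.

r_n = n²a₀/Z = 4² × 0.53 / 1
    = 16 × 0.53 / 1 = 8.5 Å

8.5 Å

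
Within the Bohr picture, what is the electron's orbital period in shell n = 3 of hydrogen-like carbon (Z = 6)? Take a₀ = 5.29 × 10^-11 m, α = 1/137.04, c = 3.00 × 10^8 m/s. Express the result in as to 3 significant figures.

r = n²a₀/Z = 3²·5.29 × 10^-11/6 = 7.94 × 10^-11 m
v = Zαc/n = 6·0.00730·3.00 × 10^8/3 = 4.38 × 10^6 m/s
T = 2πr/v = 1.14 × 10^-16 s = 114 as

114 as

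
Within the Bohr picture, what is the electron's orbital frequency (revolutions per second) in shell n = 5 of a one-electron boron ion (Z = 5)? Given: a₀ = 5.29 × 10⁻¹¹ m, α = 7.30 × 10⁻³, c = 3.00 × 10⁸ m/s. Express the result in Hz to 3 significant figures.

r = n²a₀/Z = 2.64 × 10⁻¹⁰ m, v = Zαc/n = 2.19 × 10⁶ m/s
f = v/(2πr) = 1.32 × 10¹⁵ Hz

1.32 × 10¹⁵ Hz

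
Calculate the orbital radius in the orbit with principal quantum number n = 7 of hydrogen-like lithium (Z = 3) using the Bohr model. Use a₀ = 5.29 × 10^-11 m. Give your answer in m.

r_n = n²a₀/Z = 7² × 5.29 × 10^-11 / 3
    = 49 × 5.29 × 10^-11 / 3 = 8.64 × 10^-10 m

8.64 × 10^-10 m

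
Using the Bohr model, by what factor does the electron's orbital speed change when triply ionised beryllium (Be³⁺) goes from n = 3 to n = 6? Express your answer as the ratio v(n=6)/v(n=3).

v ∝ Z^1 · n^-1; with Z fixed, v ∝ n^-1.
v(n=6)/v(n=3) = (6/3)^-1 = 1/2

1/2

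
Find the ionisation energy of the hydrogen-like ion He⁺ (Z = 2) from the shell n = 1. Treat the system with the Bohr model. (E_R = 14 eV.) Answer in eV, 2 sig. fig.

E_n = −E_R·Z²/n² = −14 × 2²/1² eV = -56 eV
Ionisation energy = −E_n = 56 eV

56 eV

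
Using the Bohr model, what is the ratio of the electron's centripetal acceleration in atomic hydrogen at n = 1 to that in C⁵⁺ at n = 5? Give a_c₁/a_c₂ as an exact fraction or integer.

625/216

a_c ∝ Z^3 · n^-4
a_c₁/a_c₂ = (1/6)^3 · (1/5)^-4 = 625/216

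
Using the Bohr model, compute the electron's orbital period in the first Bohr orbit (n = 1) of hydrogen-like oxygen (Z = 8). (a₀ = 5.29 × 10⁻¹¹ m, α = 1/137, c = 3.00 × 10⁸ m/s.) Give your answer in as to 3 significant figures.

r = n²a₀/Z = 1²·5.29 × 10⁻¹¹/8 = 6.61 × 10⁻¹² m
v = Zαc/n = 8·0.00730·3.00 × 10⁸/1 = 1.75 × 10⁷ m/s
T = 2πr/v = 2.37 × 10⁻¹⁸ s = 2.37 as

2.37 as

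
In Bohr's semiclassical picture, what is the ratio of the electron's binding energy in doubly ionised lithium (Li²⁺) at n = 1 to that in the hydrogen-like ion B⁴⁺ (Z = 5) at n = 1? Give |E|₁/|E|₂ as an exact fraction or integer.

|E| ∝ Z^2 · n^-2
|E|₁/|E|₂ = (3/5)^2 · (1/1)^-2 = 9/25

9/25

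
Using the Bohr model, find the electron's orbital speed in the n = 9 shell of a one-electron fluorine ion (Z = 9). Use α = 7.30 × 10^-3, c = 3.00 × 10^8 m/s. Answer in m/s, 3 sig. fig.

v_n = Zαc/n = 9 × 0.00730 × 3.00 × 10^8 / 9
    = 2.19 × 10^6 m/s

2.19 × 10^6 m/s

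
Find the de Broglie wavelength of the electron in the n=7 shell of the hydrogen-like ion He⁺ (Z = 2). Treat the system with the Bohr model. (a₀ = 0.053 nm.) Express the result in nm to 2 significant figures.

The Bohr quantisation condition is nλ = 2πr_n.
r_n = n²a₀/Z = 1.3 nm
λ = 2πr_n/n = 2π·1.3/7 = 1.2 nm

1.2 nm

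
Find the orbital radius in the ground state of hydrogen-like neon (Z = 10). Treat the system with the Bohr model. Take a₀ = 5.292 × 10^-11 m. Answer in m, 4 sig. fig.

5.292 × 10^-12 m

r_n = n²a₀/Z = 1² × 5.292 × 10^-11 / 10
    = 1 × 5.292 × 10^-11 / 10 = 5.292 × 10^-12 m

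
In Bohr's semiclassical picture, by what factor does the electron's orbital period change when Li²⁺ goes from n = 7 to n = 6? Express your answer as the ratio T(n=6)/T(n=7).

216/343

T ∝ Z^-2 · n^3; with Z fixed, T ∝ n^3.
T(n=6)/T(n=7) = (6/7)^3 = 216/343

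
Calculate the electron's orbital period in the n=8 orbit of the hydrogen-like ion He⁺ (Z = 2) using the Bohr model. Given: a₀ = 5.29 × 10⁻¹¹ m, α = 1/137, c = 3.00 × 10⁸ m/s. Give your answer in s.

1.94 × 10⁻¹⁴ s

r = n²a₀/Z = 8²·5.29 × 10⁻¹¹/2 = 1.69 × 10⁻⁹ m
v = Zαc/n = 2·0.00730·3.00 × 10⁸/8 = 5.47 × 10⁵ m/s
T = 2πr/v = 1.94 × 10⁻¹⁴ s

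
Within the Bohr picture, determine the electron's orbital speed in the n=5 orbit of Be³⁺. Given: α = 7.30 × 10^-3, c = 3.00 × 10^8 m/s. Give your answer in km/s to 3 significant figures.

v_n = Zαc/n = 4 × 0.00730 × 3.00 × 10^8 / 5
    = 1750 km/s

1750 km/s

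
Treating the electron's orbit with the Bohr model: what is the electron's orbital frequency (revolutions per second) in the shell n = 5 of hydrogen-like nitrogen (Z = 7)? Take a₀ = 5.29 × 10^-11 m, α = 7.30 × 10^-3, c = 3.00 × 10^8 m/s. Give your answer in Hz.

r = n²a₀/Z = 1.89 × 10^-10 m, v = Zαc/n = 3.07 × 10^6 m/s
f = v/(2πr) = 2.58 × 10^15 Hz

2.58 × 10^15 Hz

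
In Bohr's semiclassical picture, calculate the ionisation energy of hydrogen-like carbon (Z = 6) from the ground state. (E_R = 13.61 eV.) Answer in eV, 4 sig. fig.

E_n = −E_R·Z²/n² = −13.61 × 6²/1² eV = -490.0 eV
Ionisation energy = −E_n = 490.0 eV

490.0 eV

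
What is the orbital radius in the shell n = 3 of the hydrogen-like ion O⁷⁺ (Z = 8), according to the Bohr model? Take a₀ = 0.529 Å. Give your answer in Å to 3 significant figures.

0.595 Å

r_n = n²a₀/Z = 3² × 0.529 / 8
    = 9 × 0.529 / 8 = 0.595 Å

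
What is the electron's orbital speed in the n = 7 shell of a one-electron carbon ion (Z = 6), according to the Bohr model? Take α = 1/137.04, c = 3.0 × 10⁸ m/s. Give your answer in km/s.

v_n = Zαc/n = 6 × 0.0073 × 3.0 × 10⁸ / 7
    = 1900 km/s

1900 km/s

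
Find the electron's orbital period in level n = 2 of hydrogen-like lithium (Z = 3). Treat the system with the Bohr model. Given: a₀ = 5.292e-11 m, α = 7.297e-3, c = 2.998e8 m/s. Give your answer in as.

135.1 as

r = n²a₀/Z = 2²·5.292e-11/3 = 7.056e-11 m
v = Zαc/n = 3·0.007297·2.998e8/2 = 3.281e6 m/s
T = 2πr/v = 1.351e-16 s = 135.1 as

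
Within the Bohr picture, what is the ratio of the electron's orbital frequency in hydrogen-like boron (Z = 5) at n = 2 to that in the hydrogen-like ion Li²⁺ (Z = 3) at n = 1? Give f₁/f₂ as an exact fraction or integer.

f ∝ Z^2 · n^-3
f₁/f₂ = (5/3)^2 · (2/1)^-3 = 25/72

25/72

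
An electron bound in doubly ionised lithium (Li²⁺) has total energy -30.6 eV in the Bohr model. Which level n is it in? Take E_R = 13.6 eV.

2

E_n = −E_R Z²/n² ⇒ n² = E_R Z²/(−E_n) = 13.6 × 3² / 30.6 ≈ 4.00
n = 2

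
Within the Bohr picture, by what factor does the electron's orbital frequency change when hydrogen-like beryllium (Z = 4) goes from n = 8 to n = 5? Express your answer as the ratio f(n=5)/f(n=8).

f ∝ Z^2 · n^-3; with Z fixed, f ∝ n^-3.
f(n=5)/f(n=8) = (5/8)^-3 = 512/125

512/125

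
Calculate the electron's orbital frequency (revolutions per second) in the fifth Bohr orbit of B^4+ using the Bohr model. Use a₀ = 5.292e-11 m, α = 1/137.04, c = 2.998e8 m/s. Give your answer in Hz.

1.316e15 Hz

r = n²a₀/Z = 2.646e-10 m, v = Zαc/n = 2.188e6 m/s
f = v/(2πr) = 1.316e15 Hz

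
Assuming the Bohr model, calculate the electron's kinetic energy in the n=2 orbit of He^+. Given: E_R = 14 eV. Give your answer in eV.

14 eV

For a Coulomb orbit the virial theorem gives K = −E_n.
E_n = −E_R·Z²/n², so K = E_R·Z²/n² = 14 × 2²/2² = 14 eV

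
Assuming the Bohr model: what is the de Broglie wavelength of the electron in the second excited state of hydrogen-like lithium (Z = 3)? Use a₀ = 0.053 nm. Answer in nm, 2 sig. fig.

0.33 nm

The Bohr quantisation condition is nλ = 2πr_n.
r_n = n²a₀/Z = 0.16 nm
λ = 2πr_n/n = 2π·0.16/3 = 0.33 nm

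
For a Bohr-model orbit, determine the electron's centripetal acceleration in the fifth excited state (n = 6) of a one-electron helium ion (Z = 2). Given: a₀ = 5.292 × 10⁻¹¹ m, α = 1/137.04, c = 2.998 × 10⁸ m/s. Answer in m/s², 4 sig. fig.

5.583 × 10²⁰ m/s²

r = n²a₀/Z = 9.526 × 10⁻¹⁰ m, v = Zαc/n = 7.292 × 10⁵ m/s
a = v²/r = (7.292 × 10⁵)² / 9.526 × 10⁻¹⁰ = 5.583 × 10²⁰ m/s²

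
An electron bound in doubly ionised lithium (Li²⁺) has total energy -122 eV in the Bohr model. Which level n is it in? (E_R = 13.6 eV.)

1

E_n = −E_R Z²/n² ⇒ n² = E_R Z²/(−E_n) = 13.6 × 3² / 122 ≈ 1.00
n = 1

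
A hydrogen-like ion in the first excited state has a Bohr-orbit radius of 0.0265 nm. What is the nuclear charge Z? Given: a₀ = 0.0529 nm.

r_n = n²a₀/Z ⇒ Z = n²a₀/r = 2² × 0.0529 / 0.0265 ≈ 7.98
Z = 8

8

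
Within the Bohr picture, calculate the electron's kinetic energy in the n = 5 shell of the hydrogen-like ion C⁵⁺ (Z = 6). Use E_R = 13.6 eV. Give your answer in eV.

19.6 eV

For a Coulomb orbit the virial theorem gives K = −E_n.
E_n = −E_R·Z²/n², so K = E_R·Z²/n² = 13.6 × 6²/5² = 19.6 eV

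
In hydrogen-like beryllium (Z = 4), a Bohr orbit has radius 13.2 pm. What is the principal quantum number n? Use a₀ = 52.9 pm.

1

r_n = n²a₀/Z ⇒ n² = rZ/a₀ = 13.2 × 4 / 52.9 ≈ 1.00
n = 1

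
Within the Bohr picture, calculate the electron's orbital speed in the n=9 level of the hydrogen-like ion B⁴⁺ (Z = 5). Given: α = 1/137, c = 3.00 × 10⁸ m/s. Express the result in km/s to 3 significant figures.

1220 km/s

v_n = Zαc/n = 5 × 0.00730 × 3.00 × 10⁸ / 9
    = 1220 km/s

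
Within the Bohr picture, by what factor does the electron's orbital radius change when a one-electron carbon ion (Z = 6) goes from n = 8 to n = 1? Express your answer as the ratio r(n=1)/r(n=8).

1/64

r ∝ Z^-1 · n^2; with Z fixed, r ∝ n^2.
r(n=1)/r(n=8) = (1/8)^2 = 1/64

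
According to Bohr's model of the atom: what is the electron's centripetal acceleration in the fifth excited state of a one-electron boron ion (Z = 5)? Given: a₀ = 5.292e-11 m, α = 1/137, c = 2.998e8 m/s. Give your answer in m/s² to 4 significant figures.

8.728e21 m/s²

r = n²a₀/Z = 3.810e-10 m, v = Zαc/n = 1.824e6 m/s
a = v²/r = (1.824e6)² / 3.810e-10 = 8.728e21 m/s²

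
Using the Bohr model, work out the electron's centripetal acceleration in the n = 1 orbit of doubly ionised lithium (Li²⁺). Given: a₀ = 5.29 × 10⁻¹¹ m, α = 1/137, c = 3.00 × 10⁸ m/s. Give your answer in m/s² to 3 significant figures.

r = n²a₀/Z = 1.76 × 10⁻¹¹ m, v = Zαc/n = 6.57 × 10⁶ m/s
a = v²/r = (6.57 × 10⁶)² / 1.76 × 10⁻¹¹ = 2.45 × 10²⁴ m/s²

2.45 × 10²⁴ m/s²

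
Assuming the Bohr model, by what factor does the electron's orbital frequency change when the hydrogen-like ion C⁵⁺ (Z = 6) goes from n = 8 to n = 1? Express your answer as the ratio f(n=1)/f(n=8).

512

f ∝ Z^2 · n^-3; with Z fixed, f ∝ n^-3.
f(n=1)/f(n=8) = (1/8)^-3 = 512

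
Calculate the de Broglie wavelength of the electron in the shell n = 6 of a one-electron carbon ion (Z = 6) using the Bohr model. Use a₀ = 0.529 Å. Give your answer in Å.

The Bohr quantisation condition is nλ = 2πr_n.
r_n = n²a₀/Z = 3.17 Å
λ = 2πr_n/n = 2π·3.17/6 = 3.32 Å

3.32 Å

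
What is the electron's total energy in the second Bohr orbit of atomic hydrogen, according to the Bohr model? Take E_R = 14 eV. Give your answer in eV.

-3.5 eV

E_n = −E_R·Z²/n² = −14 × 1²/2² = -3.5 eV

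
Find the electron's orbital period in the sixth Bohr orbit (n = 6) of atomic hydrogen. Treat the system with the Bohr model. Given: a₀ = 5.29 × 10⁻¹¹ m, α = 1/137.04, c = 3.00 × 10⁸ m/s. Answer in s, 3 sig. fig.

r = n²a₀/Z = 6²·5.29 × 10⁻¹¹/1 = 1.90 × 10⁻⁹ m
v = Zαc/n = 1·0.00730·3.00 × 10⁸/6 = 3.65 × 10⁵ m/s
T = 2πr/v = 3.28 × 10⁻¹⁴ s

3.28 × 10⁻¹⁴ s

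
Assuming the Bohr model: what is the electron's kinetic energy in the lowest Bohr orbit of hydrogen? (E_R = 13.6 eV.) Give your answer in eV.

For a Coulomb orbit the virial theorem gives K = −E_n.
E_n = −E_R·Z²/n², so K = E_R·Z²/n² = 13.6 × 1²/1² = 13.6 eV

13.6 eV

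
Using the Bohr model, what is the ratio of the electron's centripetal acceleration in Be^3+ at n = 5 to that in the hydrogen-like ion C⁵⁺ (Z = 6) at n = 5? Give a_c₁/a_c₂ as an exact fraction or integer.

a_c ∝ Z^3 · n^-4
a_c₁/a_c₂ = (4/6)^3 · (5/5)^-4 = 8/27

8/27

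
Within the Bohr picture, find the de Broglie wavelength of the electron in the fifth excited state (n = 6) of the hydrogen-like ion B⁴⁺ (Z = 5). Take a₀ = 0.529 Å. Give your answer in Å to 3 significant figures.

3.99 Å

The Bohr quantisation condition is nλ = 2πr_n.
r_n = n²a₀/Z = 3.81 Å
λ = 2πr_n/n = 2π·3.81/6 = 3.99 Å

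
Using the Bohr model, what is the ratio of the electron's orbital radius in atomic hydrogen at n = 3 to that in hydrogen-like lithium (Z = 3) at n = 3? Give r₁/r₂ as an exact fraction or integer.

3

r ∝ Z^-1 · n^2
r₁/r₂ = (1/3)^-1 · (3/3)^2 = 3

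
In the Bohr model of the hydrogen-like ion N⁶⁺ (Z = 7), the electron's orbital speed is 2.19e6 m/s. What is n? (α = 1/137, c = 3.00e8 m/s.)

v_n = Zαc/n ⇒ n = Zαc/v = 7 × 0.00730 × 3.00e8 / 2.19e6 ≈ 7.00
n = 7

7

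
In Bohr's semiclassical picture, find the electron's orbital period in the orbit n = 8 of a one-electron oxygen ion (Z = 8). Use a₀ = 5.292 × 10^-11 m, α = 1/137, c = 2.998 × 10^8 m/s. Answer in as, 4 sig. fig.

1216 as

r = n²a₀/Z = 8²·5.292 × 10^-11/8 = 4.234 × 10^-10 m
v = Zαc/n = 8·0.007299·2.998 × 10^8/8 = 2.188 × 10^6 m/s
T = 2πr/v = 1.216 × 10^-15 s = 1216 as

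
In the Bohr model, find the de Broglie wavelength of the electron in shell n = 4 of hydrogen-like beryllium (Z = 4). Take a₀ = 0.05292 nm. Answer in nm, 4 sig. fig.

The Bohr quantisation condition is nλ = 2πr_n.
r_n = n²a₀/Z = 0.2117 nm
λ = 2πr_n/n = 2π·0.2117/4 = 0.3325 nm

0.3325 nm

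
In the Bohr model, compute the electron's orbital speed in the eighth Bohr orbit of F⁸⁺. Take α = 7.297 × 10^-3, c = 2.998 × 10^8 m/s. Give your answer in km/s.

2461 km/s

v_n = Zαc/n = 9 × 0.007297 × 2.998 × 10^8 / 8
    = 2461 km/s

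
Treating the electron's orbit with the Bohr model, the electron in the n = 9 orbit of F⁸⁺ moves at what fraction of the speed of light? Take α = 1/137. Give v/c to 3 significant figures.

0.00730

v_n = Zαc/n, so v/c = Zα/n = 9 × 0.00730 / 9 = 0.00730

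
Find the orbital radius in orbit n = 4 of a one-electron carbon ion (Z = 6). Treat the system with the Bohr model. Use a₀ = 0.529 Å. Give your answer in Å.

r_n = n²a₀/Z = 4² × 0.529 / 6
    = 16 × 0.529 / 6 = 1.41 Å

1.41 Å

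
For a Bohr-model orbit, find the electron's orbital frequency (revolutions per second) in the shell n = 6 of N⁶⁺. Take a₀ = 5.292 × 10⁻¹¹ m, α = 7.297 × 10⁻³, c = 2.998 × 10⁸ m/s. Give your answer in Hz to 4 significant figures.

1.493 × 10¹⁵ Hz

r = n²a₀/Z = 2.722 × 10⁻¹⁰ m, v = Zαc/n = 2.552 × 10⁶ m/s
f = v/(2πr) = 1.493 × 10¹⁵ Hz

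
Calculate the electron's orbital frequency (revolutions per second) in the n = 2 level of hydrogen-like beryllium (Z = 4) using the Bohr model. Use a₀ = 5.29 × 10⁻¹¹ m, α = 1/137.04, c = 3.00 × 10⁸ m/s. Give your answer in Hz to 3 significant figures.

1.32 × 10¹⁶ Hz

r = n²a₀/Z = 5.29 × 10⁻¹¹ m, v = Zαc/n = 4.38 × 10⁶ m/s
f = v/(2πr) = 1.32 × 10¹⁶ Hz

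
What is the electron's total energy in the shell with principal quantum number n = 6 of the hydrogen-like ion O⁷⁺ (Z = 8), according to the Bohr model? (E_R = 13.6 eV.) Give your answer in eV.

-24.2 eV

E_n = −E_R·Z²/n² = −13.6 × 8²/6² = -24.2 eV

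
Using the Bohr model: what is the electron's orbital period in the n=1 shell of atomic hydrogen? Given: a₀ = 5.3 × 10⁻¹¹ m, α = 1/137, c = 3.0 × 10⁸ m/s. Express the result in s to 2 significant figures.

r = n²a₀/Z = 1²·5.3 × 10⁻¹¹/1 = 5.3 × 10⁻¹¹ m
v = Zαc/n = 1·0.0073·3.0 × 10⁸/1 = 2.2 × 10⁶ m/s
T = 2πr/v = 1.5 × 10⁻¹⁶ s

1.5 × 10⁻¹⁶ s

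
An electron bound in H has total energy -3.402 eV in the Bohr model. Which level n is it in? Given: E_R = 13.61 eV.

2

E_n = −E_R Z²/n² ⇒ n² = E_R Z²/(−E_n) = 13.61 × 1² / 3.402 ≈ 4.00
n = 2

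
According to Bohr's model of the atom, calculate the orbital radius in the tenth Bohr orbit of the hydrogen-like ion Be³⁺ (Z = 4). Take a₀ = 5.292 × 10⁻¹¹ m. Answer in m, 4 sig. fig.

r_n = n²a₀/Z = 10² × 5.292 × 10⁻¹¹ / 4
    = 100 × 5.292 × 10⁻¹¹ / 4 = 1.323 × 10⁻⁹ m

1.323 × 10⁻⁹ m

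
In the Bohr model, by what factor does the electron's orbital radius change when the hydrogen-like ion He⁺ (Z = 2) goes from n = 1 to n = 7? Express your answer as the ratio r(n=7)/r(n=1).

49

r ∝ Z^-1 · n^2; with Z fixed, r ∝ n^2.
r(n=7)/r(n=1) = (7/1)^2 = 49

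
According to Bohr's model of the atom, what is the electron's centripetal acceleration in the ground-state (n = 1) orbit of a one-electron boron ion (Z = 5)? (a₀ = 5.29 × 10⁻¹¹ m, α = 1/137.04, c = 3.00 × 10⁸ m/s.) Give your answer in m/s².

1.13 × 10²⁵ m/s²

r = n²a₀/Z = 1.06 × 10⁻¹¹ m, v = Zαc/n = 1.09 × 10⁷ m/s
a = v²/r = (1.09 × 10⁷)² / 1.06 × 10⁻¹¹ = 1.13 × 10²⁵ m/s²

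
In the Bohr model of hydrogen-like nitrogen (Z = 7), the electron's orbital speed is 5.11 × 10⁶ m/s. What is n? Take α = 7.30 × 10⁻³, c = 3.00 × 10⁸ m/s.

3

v_n = Zαc/n ⇒ n = Zαc/v = 7 × 0.00730 × 3.00 × 10⁸ / 5.11 × 10⁶ ≈ 3.00
n = 3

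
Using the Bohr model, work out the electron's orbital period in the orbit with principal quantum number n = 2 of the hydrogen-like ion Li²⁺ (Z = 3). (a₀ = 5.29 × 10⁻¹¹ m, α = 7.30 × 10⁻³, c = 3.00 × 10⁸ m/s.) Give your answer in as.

135 as

r = n²a₀/Z = 2²·5.29 × 10⁻¹¹/3 = 7.05 × 10⁻¹¹ m
v = Zαc/n = 3·0.00730·3.00 × 10⁸/2 = 3.29 × 10⁶ m/s
T = 2πr/v = 1.35 × 10⁻¹⁶ s = 135 as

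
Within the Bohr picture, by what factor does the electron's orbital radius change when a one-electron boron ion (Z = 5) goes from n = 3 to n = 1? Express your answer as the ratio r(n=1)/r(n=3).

1/9

r ∝ Z^-1 · n^2; with Z fixed, r ∝ n^2.
r(n=1)/r(n=3) = (1/3)^2 = 1/9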